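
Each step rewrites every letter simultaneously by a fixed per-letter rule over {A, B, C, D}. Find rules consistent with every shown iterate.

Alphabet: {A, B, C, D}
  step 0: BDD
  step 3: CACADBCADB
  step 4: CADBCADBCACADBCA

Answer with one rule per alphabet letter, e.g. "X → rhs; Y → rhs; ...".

  step 3 ⇒ step 4: CACADBCADB ⇒ CA·DB·CA·DB·C·A·CA·DB·C·A
    A ↦ DB
    B ↦ A
    C ↦ CA
    D ↦ C

A->DB, B->A, C->CA, D->C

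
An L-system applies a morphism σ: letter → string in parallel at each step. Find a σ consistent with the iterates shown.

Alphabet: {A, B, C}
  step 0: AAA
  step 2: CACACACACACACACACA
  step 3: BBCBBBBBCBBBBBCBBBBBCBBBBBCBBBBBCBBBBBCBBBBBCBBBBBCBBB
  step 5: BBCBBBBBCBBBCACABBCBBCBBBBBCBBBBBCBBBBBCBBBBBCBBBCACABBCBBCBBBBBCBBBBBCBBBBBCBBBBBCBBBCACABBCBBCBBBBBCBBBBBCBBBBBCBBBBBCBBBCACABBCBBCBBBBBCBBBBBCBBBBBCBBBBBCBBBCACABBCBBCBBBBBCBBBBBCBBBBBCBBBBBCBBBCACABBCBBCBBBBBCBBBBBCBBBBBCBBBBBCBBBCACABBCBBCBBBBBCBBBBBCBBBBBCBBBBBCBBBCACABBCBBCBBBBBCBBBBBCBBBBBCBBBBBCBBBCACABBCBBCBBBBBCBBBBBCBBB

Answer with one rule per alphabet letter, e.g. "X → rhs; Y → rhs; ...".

A->BBB, B->CA, C->BBC

  step 2 ⇒ step 3: CACACACACACACACACA ⇒ BBC·BBB·BBC·BBB·BBC·BBB·BBC·BBB·BBC·BBB·BBC·BBB·BBC·BBB·BBC·BBB·BBC·BBB
    A ↦ BBB
    C ↦ BBC
    B ↦ CA  (constrained at step 3)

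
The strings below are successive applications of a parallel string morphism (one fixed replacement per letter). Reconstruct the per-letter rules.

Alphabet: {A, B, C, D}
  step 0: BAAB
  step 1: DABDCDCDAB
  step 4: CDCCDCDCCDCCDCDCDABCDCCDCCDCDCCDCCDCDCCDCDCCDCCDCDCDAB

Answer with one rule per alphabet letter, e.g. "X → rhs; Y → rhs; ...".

A->DC, B->DAB, C->CD, D->C

  step 0 ⇒ step 1: BAAB ⇒ DAB·DC·DC·DAB
    A ↦ DC
    B ↦ DAB
    C ↦ CD  (constrained at step 1)
    D ↦ C  (constrained at step 1)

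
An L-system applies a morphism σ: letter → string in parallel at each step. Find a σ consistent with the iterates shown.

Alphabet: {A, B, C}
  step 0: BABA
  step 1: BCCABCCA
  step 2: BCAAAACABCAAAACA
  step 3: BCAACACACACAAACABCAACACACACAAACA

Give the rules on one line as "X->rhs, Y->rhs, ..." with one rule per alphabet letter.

  step 2 ⇒ step 3: BCAAAACABCAAAACA ⇒ BC·AA·CA·CA·CA·CA·AA·CA·BC·AA·CA·CA·CA·CA·AA·CA
    A ↦ CA
    B ↦ BC
    C ↦ AA

A->CA, B->BC, C->AA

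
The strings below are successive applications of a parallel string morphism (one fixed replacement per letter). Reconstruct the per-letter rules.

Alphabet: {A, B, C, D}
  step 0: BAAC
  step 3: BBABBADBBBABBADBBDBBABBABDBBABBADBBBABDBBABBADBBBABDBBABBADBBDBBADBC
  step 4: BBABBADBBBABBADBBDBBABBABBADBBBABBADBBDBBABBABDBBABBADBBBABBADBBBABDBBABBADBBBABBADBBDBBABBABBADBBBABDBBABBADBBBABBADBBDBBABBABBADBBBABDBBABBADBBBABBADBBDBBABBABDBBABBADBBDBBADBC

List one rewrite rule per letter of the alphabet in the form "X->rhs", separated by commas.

  step 3 ⇒ step 4: BBABBADBBBABBADBBDBBABBABDBBABBADBBBABDBBABBADBBBABDBBABBADBBDBBADBC ⇒ BBA·BBA·DB·BBA·BBA·DB·BD·BBA·BBA·BBA·DB·BBA·BBA·DB·BD·BBA·BBA·BD·BBA·BBA·DB·BBA·BBA·DB·BBA·BD·BBA·BBA·DB·BBA·BBA·DB·BD·BBA·BBA·BBA·DB·BBA·BD·BBA·BBA·DB·BBA·BBA·DB·BD·BBA·BBA·BBA·DB·BBA·BD·BBA·BBA·DB·BBA·BBA·DB·BD·BBA·BBA·BD·BBA·BBA·DB·BD·BBA·DBC
    A ↦ DB
    B ↦ BBA
    C ↦ DBC
    D ↦ BD

A->DB, B->BBA, C->DBC, D->BD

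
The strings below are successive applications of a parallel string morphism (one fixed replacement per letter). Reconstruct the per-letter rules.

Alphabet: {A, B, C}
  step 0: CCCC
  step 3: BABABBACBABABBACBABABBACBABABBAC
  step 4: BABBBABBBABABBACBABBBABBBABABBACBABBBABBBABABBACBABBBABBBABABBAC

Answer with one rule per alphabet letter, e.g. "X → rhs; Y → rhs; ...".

  step 3 ⇒ step 4: BABABBACBABABBACBABABBACBABABBAC ⇒ BA·BB·BA·BB·BA·BA·BB·AC·BA·BB·BA·BB·BA·BA·BB·AC·BA·BB·BA·BB·BA·BA·BB·AC·BA·BB·BA·BB·BA·BA·BB·AC
    A ↦ BB
    B ↦ BA
    C ↦ AC

A->BB, B->BA, C->AC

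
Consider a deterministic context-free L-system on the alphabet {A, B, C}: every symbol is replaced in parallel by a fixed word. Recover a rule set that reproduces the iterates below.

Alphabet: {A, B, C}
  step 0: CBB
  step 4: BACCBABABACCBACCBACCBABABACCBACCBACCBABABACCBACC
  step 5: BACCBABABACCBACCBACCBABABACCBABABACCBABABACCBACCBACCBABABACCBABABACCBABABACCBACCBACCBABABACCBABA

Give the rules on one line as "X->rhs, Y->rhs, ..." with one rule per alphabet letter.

A->CC, B->BA, C->BA

  step 4 ⇒ step 5: BACCBABABACCBACCBACCBABABACCBACCBACCBABABACCBACC ⇒ BA·CC·BA·BA·BA·CC·BA·CC·BA·CC·BA·BA·BA·CC·BA·BA·BA·CC·BA·BA·BA·CC·BA·CC·BA·CC·BA·BA·BA·CC·BA·BA·BA·CC·BA·BA·BA·CC·BA·CC·BA·CC·BA·BA·BA·CC·BA·BA
    A ↦ CC
    B ↦ BA
    C ↦ BA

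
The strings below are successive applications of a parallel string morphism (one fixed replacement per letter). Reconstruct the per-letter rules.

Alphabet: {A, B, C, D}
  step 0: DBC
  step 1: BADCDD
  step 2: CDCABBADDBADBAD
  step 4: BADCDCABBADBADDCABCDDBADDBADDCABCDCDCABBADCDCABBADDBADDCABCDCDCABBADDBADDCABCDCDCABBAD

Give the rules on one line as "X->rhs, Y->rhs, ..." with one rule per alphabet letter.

  step 1 ⇒ step 2: BADCDD ⇒ CD·CAB·BAD·D·BAD·BAD
    A ↦ CAB
    B ↦ CD
    C ↦ D
    D ↦ BAD

A->CAB, B->CD, C->D, D->BAD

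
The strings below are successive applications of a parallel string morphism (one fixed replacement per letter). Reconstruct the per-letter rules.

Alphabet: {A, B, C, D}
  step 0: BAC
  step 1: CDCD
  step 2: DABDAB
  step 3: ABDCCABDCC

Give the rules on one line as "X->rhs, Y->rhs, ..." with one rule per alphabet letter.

A->DC, B->C, C->D, D->AB

  step 2 ⇒ step 3: DABDAB ⇒ AB·DC·C·AB·DC·C
    A ↦ DC
    B ↦ C
    D ↦ AB
  step 0 ⇒ step 1: BAC ⇒ C·DC·D
    C ↦ D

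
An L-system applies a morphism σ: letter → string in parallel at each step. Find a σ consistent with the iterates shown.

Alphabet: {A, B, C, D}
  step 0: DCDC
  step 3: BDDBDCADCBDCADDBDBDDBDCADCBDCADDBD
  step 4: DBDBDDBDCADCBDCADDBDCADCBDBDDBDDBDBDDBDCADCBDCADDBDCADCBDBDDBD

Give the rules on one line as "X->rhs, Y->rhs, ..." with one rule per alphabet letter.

A->C, B->D, C->CAD, D->BD

  step 3 ⇒ step 4: BDDBDCADCBDCADDBDBDDBDCADCBDCADDBD ⇒ D·BD·BD·D·BD·CAD·C·BD·CAD·D·BD·CAD·C·BD·BD·D·BD·D·BD·BD·D·BD·CAD·C·BD·CAD·D·BD·CAD·C·BD·BD·D·BD
    A ↦ C
    B ↦ D
    C ↦ CAD
    D ↦ BD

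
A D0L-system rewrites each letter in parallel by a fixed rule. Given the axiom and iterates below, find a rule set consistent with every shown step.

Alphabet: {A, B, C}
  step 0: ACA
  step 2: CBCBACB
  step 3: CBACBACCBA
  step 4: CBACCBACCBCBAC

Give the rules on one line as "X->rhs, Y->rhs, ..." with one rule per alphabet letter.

  step 3 ⇒ step 4: CBACBACCBA ⇒ CB·A·C·CB·A·C·CB·CB·A·C
    A ↦ C
    B ↦ A
    C ↦ CB

A->C, B->A, C->CB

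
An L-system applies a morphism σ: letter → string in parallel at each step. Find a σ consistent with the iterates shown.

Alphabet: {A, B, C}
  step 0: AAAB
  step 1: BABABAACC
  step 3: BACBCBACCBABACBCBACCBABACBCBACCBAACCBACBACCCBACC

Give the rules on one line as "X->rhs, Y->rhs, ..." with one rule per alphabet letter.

A->BA, B->ACC, C->CB

  step 0 ⇒ step 1: AAAB ⇒ BA·BA·BA·ACC
    A ↦ BA
    B ↦ ACC
    C ↦ CB  (constrained at step 1)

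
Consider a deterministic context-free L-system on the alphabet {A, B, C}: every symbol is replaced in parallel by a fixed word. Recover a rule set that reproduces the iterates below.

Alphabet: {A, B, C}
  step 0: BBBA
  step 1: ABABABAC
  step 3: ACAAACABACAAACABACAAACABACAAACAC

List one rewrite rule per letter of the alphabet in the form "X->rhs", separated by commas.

  step 0 ⇒ step 1: BBBA ⇒ AB·AB·AB·AC
    A ↦ AC
    B ↦ AB
    C ↦ AA  (constrained at step 1)

A->AC, B->AB, C->AA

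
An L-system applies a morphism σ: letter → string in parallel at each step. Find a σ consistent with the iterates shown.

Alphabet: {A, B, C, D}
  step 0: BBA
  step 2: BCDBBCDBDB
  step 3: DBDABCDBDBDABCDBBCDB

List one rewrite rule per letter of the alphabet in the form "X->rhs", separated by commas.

A->B, B->DB, C->DA, D->BC

  step 2 ⇒ step 3: BCDBBCDBDB ⇒ DB·DA·BC·DB·DB·DA·BC·DB·BC·DB
    B ↦ DB
    C ↦ DA
    D ↦ BC
    A ↦ B  (constrained at step 0)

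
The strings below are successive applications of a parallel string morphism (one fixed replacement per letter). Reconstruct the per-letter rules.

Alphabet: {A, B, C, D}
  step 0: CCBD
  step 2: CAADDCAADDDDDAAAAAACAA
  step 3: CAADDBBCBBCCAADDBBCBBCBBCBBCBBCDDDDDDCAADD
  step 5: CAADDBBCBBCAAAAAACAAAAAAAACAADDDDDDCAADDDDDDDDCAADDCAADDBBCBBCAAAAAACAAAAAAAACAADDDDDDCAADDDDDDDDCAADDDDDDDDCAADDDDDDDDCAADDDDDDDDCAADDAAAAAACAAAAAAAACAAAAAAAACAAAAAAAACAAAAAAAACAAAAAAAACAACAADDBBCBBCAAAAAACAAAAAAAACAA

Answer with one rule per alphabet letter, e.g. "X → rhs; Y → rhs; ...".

A->D, B->AAA, C->CAA, D->BBC

  step 2 ⇒ step 3: CAADDCAADDDDDAAAAAACAA ⇒ CAA·D·D·BBC·BBC·CAA·D·D·BBC·BBC·BBC·BBC·BBC·D·D·D·D·D·D·CAA·D·D
    A ↦ D
    C ↦ CAA
    D ↦ BBC
    B ↦ AAA  (constrained at step 0)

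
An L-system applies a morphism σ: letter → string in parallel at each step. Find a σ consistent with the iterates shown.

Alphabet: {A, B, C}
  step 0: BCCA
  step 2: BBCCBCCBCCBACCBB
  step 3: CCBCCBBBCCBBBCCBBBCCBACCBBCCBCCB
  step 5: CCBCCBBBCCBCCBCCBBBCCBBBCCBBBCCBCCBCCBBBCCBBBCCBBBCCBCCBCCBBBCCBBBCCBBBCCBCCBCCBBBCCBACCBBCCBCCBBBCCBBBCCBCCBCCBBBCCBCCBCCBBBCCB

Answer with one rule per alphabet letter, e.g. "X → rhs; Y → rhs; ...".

  step 2 ⇒ step 3: BBCCBCCBCCBACCBB ⇒ CCB·CCB·B·B·CCB·B·B·CCB·B·B·CCB·ACC·B·B·CCB·CCB
    A ↦ ACC
    B ↦ CCB
    C ↦ B

A->ACC, B->CCB, C->B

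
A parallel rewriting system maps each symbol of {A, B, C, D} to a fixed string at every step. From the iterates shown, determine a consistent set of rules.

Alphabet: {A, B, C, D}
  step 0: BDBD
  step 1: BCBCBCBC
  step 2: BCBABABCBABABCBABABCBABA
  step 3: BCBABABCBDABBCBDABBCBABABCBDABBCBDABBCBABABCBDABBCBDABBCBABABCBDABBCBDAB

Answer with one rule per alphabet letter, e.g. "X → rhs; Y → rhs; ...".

A->DAB, B->BCB, C->ABA, D->C

  step 2 ⇒ step 3: BCBABABCBABABCBABABCBABA ⇒ BCB·ABA·BCB·DAB·BCB·DAB·BCB·ABA·BCB·DAB·BCB·DAB·BCB·ABA·BCB·DAB·BCB·DAB·BCB·ABA·BCB·DAB·BCB·DAB
    A ↦ DAB
    B ↦ BCB
    C ↦ ABA
  step 0 ⇒ step 1: BDBD ⇒ BCB·C·BCB·C
    D ↦ C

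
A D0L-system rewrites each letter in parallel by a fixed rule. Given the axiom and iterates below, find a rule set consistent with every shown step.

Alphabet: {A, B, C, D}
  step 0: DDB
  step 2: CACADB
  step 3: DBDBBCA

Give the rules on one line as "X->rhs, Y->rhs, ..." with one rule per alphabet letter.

  step 2 ⇒ step 3: CACADB ⇒ D·B·D·B·B·CA
    A ↦ B
    B ↦ CA
    C ↦ D
    D ↦ B

A->B, B->CA, C->D, D->B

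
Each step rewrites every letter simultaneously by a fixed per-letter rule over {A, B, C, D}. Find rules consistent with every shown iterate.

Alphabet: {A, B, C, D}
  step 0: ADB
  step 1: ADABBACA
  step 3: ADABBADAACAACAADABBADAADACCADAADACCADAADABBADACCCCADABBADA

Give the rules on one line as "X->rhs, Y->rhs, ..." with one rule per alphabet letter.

  step 0 ⇒ step 1: ADB ⇒ ADA·BB·ACA
    A ↦ ADA
    B ↦ ACA
    D ↦ BB
    C ↦ CC  (constrained at step 1)

A->ADA, B->ACA, C->CC, D->BB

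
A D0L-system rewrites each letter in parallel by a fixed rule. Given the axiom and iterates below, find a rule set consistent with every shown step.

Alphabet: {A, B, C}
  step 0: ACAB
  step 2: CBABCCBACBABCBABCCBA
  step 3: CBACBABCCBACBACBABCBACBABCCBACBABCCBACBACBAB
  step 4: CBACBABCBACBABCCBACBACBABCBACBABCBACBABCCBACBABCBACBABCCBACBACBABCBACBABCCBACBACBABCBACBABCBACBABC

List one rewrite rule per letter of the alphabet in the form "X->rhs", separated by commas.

  step 3 ⇒ step 4: CBACBABCCBACBACBABCBACBABCCBACBABCCBACBACBAB ⇒ CBA·C·BAB·CBA·C·BAB·C·CBA·CBA·C·BAB·CBA·C·BAB·CBA·C·BAB·C·CBA·C·BAB·CBA·C·BAB·C·CBA·CBA·C·BAB·CBA·C·BAB·C·CBA·CBA·C·BAB·CBA·C·BAB·CBA·C·BAB·C
    A ↦ BAB
    B ↦ C
    C ↦ CBA

A->BAB, B->C, C->CBA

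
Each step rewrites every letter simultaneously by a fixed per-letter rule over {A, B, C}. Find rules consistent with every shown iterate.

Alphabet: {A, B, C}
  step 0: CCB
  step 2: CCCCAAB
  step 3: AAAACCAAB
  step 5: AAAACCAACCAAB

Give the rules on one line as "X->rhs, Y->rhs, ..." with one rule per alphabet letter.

  step 2 ⇒ step 3: CCCCAAB ⇒ A·A·A·A·C·C·AAB
    A ↦ C
    B ↦ AAB
    C ↦ A

A->C, B->AAB, C->A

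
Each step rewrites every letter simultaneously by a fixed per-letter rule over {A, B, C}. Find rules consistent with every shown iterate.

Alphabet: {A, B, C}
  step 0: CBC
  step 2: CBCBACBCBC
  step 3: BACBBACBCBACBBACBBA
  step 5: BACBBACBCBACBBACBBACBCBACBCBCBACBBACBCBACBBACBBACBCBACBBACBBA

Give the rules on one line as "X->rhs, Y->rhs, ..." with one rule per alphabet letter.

  step 2 ⇒ step 3: CBCBACBCBC ⇒ BA·CB·BA·CB·C·BA·CB·BA·CB·BA
    A ↦ C
    B ↦ CB
    C ↦ BA

A->C, B->CB, C->BA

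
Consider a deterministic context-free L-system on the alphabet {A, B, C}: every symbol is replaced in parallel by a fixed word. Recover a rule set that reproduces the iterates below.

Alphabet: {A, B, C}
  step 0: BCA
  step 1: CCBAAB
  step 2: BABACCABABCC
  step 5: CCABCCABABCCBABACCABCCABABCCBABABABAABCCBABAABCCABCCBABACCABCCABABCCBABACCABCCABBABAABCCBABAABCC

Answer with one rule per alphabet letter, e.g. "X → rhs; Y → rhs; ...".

  step 1 ⇒ step 2: CCBAAB ⇒ BA·BA·CC·AB·AB·CC
    A ↦ AB
    B ↦ CC
    C ↦ BA

A->AB, B->CC, C->BA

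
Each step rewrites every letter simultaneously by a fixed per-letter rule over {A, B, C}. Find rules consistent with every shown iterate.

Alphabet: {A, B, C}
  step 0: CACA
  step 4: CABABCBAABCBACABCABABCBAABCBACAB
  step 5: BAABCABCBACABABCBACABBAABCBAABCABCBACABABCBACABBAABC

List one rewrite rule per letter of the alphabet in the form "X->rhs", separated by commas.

  step 4 ⇒ step 5: CABABCBAABCBACABCABABCBAABCBACAB ⇒ BA·AB·C·AB·C·BA·C·AB·AB·C·BA·C·AB·BA·AB·C·BA·AB·C·AB·C·BA·C·AB·AB·C·BA·C·AB·BA·AB·C
    A ↦ AB
    B ↦ C
    C ↦ BA

A->AB, B->C, C->BA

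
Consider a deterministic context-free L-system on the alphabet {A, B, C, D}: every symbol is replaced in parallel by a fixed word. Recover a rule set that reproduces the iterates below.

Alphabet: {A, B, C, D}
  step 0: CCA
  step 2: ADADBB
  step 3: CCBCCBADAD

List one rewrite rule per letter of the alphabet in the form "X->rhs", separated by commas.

  step 2 ⇒ step 3: ADADBB ⇒ CC·B·CC·B·AD·AD
    A ↦ CC
    B ↦ AD
    D ↦ B
    C ↦ B  (constrained at step 0)

A->CC, B->AD, C->B, D->B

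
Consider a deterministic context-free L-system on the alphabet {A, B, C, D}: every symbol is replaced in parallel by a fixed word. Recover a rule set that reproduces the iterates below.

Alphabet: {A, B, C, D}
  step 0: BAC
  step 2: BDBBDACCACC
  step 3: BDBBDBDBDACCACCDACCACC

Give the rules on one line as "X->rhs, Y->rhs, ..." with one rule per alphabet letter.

  step 2 ⇒ step 3: BDBBDACCACC ⇒ BD·B·BD·BD·B·D·ACC·ACC·D·ACC·ACC
    A ↦ D
    B ↦ BD
    C ↦ ACC
    D ↦ B

A->D, B->BD, C->ACC, D->B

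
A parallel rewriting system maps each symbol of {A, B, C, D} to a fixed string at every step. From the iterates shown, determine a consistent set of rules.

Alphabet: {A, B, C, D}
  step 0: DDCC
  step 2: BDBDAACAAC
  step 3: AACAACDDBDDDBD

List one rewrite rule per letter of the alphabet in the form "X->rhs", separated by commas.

A->D, B->AA, C->BD, D->C

  step 2 ⇒ step 3: BDBDAACAAC ⇒ AA·C·AA·C·D·D·BD·D·D·BD
    A ↦ D
    B ↦ AA
    C ↦ BD
    D ↦ C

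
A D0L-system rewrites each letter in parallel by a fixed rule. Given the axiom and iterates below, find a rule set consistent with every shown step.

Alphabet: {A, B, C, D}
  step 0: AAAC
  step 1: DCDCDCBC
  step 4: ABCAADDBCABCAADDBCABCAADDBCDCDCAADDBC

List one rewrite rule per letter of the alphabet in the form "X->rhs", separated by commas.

  step 0 ⇒ step 1: AAAC ⇒ DC·DC·DC·BC
    A ↦ DC
    C ↦ BC
    B ↦ DD  (constrained at step 1)
    D ↦ A  (constrained at step 1)

A->DC, B->DD, C->BC, D->A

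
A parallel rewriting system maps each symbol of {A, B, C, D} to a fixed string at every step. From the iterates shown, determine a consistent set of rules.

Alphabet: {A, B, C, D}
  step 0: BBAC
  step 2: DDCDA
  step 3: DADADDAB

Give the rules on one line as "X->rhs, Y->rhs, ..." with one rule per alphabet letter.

A->B, B->C, C->D, D->DA

  step 2 ⇒ step 3: DDCDA ⇒ DA·DA·D·DA·B
    A ↦ B
    C ↦ D
    D ↦ DA
    B ↦ C  (constrained at step 0)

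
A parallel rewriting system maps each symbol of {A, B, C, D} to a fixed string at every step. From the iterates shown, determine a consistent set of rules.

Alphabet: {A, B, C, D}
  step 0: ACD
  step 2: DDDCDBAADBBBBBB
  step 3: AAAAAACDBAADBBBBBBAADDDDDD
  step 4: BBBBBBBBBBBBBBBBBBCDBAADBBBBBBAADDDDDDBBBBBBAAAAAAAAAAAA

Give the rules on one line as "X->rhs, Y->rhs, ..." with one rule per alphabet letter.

A->BBB, B->D, C->CDB, D->AA

  step 3 ⇒ step 4: AAAAAACDBAADBBBBBBAADDDDDD ⇒ BBB·BBB·BBB·BBB·BBB·BBB·CDB·AA·D·BBB·BBB·AA·D·D·D·D·D·D·BBB·BBB·AA·AA·AA·AA·AA·AA
    A ↦ BBB
    B ↦ D
    C ↦ CDB
    D ↦ AA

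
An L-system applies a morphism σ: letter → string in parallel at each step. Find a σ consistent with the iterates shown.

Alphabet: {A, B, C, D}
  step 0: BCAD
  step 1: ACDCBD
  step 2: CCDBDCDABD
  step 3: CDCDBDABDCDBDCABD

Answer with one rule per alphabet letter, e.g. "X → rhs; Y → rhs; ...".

  step 2 ⇒ step 3: CCDBDCDABD ⇒ CD·CD·BD·A·BD·CD·BD·C·A·BD
    A ↦ C
    B ↦ A
    C ↦ CD
    D ↦ BD

A->C, B->A, C->CD, D->BD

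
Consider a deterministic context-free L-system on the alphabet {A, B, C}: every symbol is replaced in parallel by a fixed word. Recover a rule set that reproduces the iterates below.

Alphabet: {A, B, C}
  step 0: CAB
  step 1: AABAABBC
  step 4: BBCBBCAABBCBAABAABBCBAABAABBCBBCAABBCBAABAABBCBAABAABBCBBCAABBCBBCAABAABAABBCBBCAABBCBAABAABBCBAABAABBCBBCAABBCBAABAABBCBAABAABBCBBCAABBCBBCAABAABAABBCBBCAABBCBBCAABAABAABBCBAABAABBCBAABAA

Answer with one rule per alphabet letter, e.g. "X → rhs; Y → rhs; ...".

A->BAA, B->BBC, C->AA

  step 0 ⇒ step 1: CAB ⇒ AA·BAA·BBC
    A ↦ BAA
    B ↦ BBC
    C ↦ AA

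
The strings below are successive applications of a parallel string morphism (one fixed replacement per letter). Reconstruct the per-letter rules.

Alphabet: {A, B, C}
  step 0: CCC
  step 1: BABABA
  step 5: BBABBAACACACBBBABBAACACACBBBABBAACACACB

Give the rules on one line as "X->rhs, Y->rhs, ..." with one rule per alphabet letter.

A->B, B->AC, C->BA

  step 0 ⇒ step 1: CCC ⇒ BA·BA·BA
    C ↦ BA
    A ↦ B  (constrained at step 1)
    B ↦ AC  (constrained at step 1)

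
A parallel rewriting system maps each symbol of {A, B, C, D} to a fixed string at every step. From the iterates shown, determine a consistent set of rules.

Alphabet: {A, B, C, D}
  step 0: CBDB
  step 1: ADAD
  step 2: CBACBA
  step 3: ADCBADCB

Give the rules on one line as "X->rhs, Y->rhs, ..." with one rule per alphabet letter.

A->CB, B->D, C->A, D->A

  step 2 ⇒ step 3: CBACBA ⇒ A·D·CB·A·D·CB
    A ↦ CB
    B ↦ D
    C ↦ A
  step 0 ⇒ step 1: CBDB ⇒ A·D·A·D
    D ↦ A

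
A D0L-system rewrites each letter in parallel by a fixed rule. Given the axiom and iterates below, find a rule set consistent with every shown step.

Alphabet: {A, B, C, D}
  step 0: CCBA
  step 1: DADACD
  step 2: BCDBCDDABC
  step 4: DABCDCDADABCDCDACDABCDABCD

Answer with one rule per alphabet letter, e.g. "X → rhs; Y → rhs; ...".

  step 1 ⇒ step 2: DADACD ⇒ BC·D·BC·D·DA·BC
    A ↦ D
    C ↦ DA
    D ↦ BC
  step 0 ⇒ step 1: CCBA ⇒ DA·DA·C·D
    B ↦ C

A->D, B->C, C->DA, D->BC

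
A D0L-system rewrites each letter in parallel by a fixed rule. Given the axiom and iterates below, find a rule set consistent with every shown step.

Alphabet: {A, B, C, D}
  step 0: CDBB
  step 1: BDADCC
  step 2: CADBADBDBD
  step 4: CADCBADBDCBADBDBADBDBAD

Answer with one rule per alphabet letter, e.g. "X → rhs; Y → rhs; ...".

  step 1 ⇒ step 2: BDADCC ⇒ C·AD·B·AD·BD·BD
    A ↦ B
    B ↦ C
    C ↦ BD
    D ↦ AD

A->B, B->C, C->BD, D->AD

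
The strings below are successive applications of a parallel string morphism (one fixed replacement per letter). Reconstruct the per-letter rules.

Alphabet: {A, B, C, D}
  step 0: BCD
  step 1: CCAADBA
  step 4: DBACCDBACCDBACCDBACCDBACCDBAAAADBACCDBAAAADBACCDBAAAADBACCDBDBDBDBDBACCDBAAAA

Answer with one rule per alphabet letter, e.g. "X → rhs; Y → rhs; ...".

A->DB, B->CC, C->AA, D->DBA

  step 0 ⇒ step 1: BCD ⇒ CC·AA·DBA
    B ↦ CC
    C ↦ AA
    D ↦ DBA
    A ↦ DB  (constrained at step 1)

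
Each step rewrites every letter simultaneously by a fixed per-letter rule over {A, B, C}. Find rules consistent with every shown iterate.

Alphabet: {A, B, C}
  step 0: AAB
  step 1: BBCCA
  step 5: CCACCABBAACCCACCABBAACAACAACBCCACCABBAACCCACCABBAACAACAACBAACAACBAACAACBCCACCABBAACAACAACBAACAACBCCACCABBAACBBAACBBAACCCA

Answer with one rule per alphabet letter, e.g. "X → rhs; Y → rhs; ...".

  step 0 ⇒ step 1: AAB ⇒ B·B·CCA
    A ↦ B
    B ↦ CCA
    C ↦ AAC  (constrained at step 1)

A->B, B->CCA, C->AAC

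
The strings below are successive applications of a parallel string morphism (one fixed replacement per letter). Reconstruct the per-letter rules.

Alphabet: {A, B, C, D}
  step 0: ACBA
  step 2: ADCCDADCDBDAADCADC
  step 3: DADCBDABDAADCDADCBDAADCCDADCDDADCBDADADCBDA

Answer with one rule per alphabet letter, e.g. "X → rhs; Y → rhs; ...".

A->D, B->CD, C->BDA, D->ADC

  step 2 ⇒ step 3: ADCCDADCDBDAADCADC ⇒ D·ADC·BDA·BDA·ADC·D·ADC·BDA·ADC·CD·ADC·D·D·ADC·BDA·D·ADC·BDA
    A ↦ D
    B ↦ CD
    C ↦ BDA
    D ↦ ADC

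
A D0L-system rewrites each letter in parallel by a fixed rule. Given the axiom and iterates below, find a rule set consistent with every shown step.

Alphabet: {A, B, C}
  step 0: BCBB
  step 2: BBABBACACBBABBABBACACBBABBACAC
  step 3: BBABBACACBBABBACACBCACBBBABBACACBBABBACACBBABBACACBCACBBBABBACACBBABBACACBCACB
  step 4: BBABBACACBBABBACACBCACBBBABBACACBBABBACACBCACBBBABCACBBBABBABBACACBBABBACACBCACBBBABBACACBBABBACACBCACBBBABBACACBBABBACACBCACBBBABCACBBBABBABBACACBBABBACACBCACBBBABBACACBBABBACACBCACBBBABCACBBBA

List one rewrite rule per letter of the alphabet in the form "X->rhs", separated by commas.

  step 3 ⇒ step 4: BBABBACACBBABBACACBCACBBBABBACACBBABBACACBBABBACACBCACBBBABBACACBBABBACACBCACB ⇒ BBA·BBA·CAC·BBA·BBA·CAC·B·CAC·B·BBA·BBA·CAC·BBA·BBA·CAC·B·CAC·B·BBA·B·CAC·B·BBA·BBA·BBA·CAC·BBA·BBA·CAC·B·CAC·B·BBA·BBA·CAC·BBA·BBA·CAC·B·CAC·B·BBA·BBA·CAC·BBA·BBA·CAC·B·CAC·B·BBA·B·CAC·B·BBA·BBA·BBA·CAC·BBA·BBA·CAC·B·CAC·B·BBA·BBA·CAC·BBA·BBA·CAC·B·CAC·B·BBA·B·CAC·B·BBA
    A ↦ CAC
    B ↦ BBA
    C ↦ B

A->CAC, B->BBA, C->B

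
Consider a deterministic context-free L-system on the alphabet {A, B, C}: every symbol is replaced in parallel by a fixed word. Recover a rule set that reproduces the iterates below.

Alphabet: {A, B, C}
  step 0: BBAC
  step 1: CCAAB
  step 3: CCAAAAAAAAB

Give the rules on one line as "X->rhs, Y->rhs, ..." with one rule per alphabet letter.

  step 0 ⇒ step 1: BBAC ⇒ C·C·AA·B
    A ↦ AA
    B ↦ C
    C ↦ B

A->AA, B->C, C->B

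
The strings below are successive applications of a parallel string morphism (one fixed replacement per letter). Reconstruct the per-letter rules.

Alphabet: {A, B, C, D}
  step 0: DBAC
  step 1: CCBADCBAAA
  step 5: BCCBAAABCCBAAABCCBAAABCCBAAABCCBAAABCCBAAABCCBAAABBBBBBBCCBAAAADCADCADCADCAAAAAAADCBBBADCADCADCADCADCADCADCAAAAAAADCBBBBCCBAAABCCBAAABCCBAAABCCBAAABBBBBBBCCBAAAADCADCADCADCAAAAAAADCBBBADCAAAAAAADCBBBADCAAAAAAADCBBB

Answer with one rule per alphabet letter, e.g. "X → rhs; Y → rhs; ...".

A->B, B->ADC, C->AAA, D->CCB

  step 0 ⇒ step 1: DBAC ⇒ CCB·ADC·B·AAA
    A ↦ B
    B ↦ ADC
    C ↦ AAA
    D ↦ CCB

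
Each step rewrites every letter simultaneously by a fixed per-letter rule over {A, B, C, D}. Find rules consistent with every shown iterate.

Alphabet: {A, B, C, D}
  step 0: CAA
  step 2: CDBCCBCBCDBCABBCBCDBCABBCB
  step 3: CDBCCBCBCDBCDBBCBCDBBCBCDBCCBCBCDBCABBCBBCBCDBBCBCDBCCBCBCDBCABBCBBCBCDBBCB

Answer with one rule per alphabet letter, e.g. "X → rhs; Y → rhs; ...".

A->CAB, B->BCB, C->CDB, D->CC

  step 2 ⇒ step 3: CDBCCBCBCDBCABBCBCDBCABBCB ⇒ CDB·CC·BCB·CDB·CDB·BCB·CDB·BCB·CDB·CC·BCB·CDB·CAB·BCB·BCB·CDB·BCB·CDB·CC·BCB·CDB·CAB·BCB·BCB·CDB·BCB
    A ↦ CAB
    B ↦ BCB
    C ↦ CDB
    D ↦ CC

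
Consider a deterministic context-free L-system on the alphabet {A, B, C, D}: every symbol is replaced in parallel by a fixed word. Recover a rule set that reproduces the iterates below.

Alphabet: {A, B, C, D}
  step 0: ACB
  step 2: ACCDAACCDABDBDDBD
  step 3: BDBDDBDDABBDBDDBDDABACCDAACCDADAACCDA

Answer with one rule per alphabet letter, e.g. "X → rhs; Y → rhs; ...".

A->B, B->ACC, C->DBD, D->DA

  step 2 ⇒ step 3: ACCDAACCDABDBDDBD ⇒ B·DBD·DBD·DA·B·B·DBD·DBD·DA·B·ACC·DA·ACC·DA·DA·ACC·DA
    A ↦ B
    B ↦ ACC
    C ↦ DBD
    D ↦ DA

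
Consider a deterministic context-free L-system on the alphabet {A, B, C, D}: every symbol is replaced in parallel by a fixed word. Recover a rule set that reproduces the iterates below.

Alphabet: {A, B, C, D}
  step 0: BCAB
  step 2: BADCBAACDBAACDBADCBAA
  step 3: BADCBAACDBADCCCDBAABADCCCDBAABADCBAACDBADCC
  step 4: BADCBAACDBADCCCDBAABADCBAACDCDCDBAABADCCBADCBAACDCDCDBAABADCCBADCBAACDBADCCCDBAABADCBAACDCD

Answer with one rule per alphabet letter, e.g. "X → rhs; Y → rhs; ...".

  step 3 ⇒ step 4: BADCBAACDBADCCCDBAABADCCCDBAABADCBAACDBADCC ⇒ BAD·C·BAA·CD·BAD·C·C·CD·BAA·BAD·C·BAA·CD·CD·CD·BAA·BAD·C·C·BAD·C·BAA·CD·CD·CD·BAA·BAD·C·C·BAD·C·BAA·CD·BAD·C·C·CD·BAA·BAD·C·BAA·CD·CD
    A ↦ C
    B ↦ BAD
    C ↦ CD
    D ↦ BAA

A->C, B->BAD, C->CD, D->BAA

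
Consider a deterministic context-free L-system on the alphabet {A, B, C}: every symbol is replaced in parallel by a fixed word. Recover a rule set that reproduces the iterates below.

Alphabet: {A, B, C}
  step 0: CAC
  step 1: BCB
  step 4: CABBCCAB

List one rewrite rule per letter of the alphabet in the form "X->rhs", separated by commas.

  step 0 ⇒ step 1: CAC ⇒ B·C·B
    A ↦ C
    C ↦ B
    B ↦ CA  (constrained at step 1)

A->C, B->CA, C->B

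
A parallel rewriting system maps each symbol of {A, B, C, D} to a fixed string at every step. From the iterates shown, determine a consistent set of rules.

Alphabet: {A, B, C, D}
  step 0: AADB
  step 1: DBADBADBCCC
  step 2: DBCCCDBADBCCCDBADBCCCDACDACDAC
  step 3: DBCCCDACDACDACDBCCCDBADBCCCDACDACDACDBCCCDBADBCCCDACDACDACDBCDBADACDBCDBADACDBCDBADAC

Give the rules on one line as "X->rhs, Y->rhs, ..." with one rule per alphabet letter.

  step 2 ⇒ step 3: DBCCCDBADBCCCDBADBCCCDACDACDAC ⇒ DBC·CC·DAC·DAC·DAC·DBC·CC·DBA·DBC·CC·DAC·DAC·DAC·DBC·CC·DBA·DBC·CC·DAC·DAC·DAC·DBC·DBA·DAC·DBC·DBA·DAC·DBC·DBA·DAC
    A ↦ DBA
    B ↦ CC
    C ↦ DAC
    D ↦ DBC

A->DBA, B->CC, C->DAC, D->DBC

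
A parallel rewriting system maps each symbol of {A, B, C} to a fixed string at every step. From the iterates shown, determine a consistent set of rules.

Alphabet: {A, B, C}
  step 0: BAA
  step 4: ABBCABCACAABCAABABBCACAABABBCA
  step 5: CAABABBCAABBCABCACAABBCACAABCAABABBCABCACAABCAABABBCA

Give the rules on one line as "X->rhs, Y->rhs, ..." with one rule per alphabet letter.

  step 4 ⇒ step 5: ABBCABCACAABCAABABBCACAABABBCA ⇒ CA·AB·AB·B·CA·AB·B·CA·B·CA·CA·AB·B·CA·CA·AB·CA·AB·AB·B·CA·B·CA·CA·AB·CA·AB·AB·B·CA
    A ↦ CA
    B ↦ AB
    C ↦ B

A->CA, B->AB, C->B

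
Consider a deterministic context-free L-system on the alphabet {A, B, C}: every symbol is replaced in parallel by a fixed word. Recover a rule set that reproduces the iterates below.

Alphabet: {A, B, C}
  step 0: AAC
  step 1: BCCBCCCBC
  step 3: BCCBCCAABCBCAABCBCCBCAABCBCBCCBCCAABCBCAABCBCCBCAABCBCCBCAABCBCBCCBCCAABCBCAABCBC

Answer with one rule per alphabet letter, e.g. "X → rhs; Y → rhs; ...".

A->BCC, B->AAB, C->CBC

  step 0 ⇒ step 1: AAC ⇒ BCC·BCC·CBC
    A ↦ BCC
    C ↦ CBC
    B ↦ AAB  (constrained at step 1)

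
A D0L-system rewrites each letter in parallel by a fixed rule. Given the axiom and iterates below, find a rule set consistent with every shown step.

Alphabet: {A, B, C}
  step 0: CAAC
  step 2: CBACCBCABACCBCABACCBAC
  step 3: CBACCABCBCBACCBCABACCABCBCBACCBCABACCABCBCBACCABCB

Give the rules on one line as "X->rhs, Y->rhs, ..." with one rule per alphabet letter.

  step 2 ⇒ step 3: CBACCBCABACCBCABACCBAC ⇒ CB·AC·CAB·CB·CB·AC·CB·CAB·AC·CAB·CB·CB·AC·CB·CAB·AC·CAB·CB·CB·AC·CAB·CB
    A ↦ CAB
    B ↦ AC
    C ↦ CB

A->CAB, B->AC, C->CB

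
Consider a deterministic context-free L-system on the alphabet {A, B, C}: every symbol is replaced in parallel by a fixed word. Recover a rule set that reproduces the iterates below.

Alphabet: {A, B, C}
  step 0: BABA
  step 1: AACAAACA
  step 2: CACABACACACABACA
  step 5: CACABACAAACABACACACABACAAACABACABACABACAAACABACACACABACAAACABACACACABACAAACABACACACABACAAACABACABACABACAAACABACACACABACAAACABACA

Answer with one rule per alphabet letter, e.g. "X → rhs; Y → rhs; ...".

A->CA, B->AA, C->BA

  step 1 ⇒ step 2: AACAAACA ⇒ CA·CA·BA·CA·CA·CA·BA·CA
    A ↦ CA
    C ↦ BA
  step 0 ⇒ step 1: BABA ⇒ AA·CA·AA·CA
    B ↦ AA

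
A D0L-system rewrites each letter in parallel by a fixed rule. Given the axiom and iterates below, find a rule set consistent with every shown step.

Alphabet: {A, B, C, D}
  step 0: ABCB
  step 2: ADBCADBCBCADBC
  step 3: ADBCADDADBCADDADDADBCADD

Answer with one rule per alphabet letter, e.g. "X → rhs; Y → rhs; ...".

A->AD, B->AD, C->D, D->BC

  step 2 ⇒ step 3: ADBCADBCBCADBC ⇒ AD·BC·AD·D·AD·BC·AD·D·AD·D·AD·BC·AD·D
    A ↦ AD
    B ↦ AD
    C ↦ D
    D ↦ BC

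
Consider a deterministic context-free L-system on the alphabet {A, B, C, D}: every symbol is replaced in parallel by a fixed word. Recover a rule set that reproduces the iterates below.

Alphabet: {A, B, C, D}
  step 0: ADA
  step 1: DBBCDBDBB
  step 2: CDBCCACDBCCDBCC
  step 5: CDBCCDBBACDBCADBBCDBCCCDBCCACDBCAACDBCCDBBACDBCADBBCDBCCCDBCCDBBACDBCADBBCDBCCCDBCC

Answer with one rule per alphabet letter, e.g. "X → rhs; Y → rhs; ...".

  step 1 ⇒ step 2: DBBCDBDBB ⇒ CDB·C·C·A·CDB·C·CDB·C·C
    B ↦ C
    C ↦ A
    D ↦ CDB
  step 0 ⇒ step 1: ADA ⇒ DBB·CDB·DBB
    A ↦ DBB

A->DBB, B->C, C->A, D->CDB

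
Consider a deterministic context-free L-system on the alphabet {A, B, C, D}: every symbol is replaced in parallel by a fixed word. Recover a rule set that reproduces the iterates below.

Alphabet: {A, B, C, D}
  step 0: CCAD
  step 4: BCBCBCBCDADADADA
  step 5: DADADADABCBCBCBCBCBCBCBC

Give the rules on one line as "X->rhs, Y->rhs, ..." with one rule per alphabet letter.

  step 4 ⇒ step 5: BCBCBCBCDADADADA ⇒ D·A·D·A·D·A·D·A·BC·BC·BC·BC·BC·BC·BC·BC
    A ↦ BC
    B ↦ D
    C ↦ A
    D ↦ BC

A->BC, B->D, C->A, D->BC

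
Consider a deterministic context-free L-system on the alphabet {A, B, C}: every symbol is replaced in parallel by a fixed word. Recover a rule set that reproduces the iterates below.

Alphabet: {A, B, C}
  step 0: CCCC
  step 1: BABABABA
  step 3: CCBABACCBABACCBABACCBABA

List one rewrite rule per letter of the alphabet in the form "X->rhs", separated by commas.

A->CC, B->A, C->BA

  step 0 ⇒ step 1: CCCC ⇒ BA·BA·BA·BA
    C ↦ BA
    A ↦ CC  (constrained at step 1)
    B ↦ A  (constrained at step 1)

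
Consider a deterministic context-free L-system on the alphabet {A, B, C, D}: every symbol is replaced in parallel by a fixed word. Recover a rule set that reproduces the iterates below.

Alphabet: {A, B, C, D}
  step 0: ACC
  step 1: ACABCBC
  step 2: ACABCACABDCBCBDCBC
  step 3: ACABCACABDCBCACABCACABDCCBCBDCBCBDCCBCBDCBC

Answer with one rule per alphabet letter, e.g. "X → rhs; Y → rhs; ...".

A->ACA, B->BDC, C->BC, D->C

  step 2 ⇒ step 3: ACABCACABDCBCBDCBC ⇒ ACA·BC·ACA·BDC·BC·ACA·BC·ACA·BDC·C·BC·BDC·BC·BDC·C·BC·BDC·BC
    A ↦ ACA
    B ↦ BDC
    C ↦ BC
    D ↦ C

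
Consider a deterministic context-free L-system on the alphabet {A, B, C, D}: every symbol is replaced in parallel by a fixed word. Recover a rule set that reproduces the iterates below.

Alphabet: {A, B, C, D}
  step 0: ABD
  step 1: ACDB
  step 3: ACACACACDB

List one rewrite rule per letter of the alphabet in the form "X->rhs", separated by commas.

A->AC, B->D, C->AC, D->B

  step 0 ⇒ step 1: ABD ⇒ AC·D·B
    A ↦ AC
    B ↦ D
    D ↦ B
    C ↦ AC  (constrained at step 1)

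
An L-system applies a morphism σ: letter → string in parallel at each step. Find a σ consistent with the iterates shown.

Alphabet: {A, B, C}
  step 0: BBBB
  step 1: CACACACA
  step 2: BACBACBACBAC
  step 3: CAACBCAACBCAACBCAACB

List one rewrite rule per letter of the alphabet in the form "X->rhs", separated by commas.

A->AC, B->CA, C->B

  step 2 ⇒ step 3: BACBACBACBAC ⇒ CA·AC·B·CA·AC·B·CA·AC·B·CA·AC·B
    A ↦ AC
    B ↦ CA
    C ↦ B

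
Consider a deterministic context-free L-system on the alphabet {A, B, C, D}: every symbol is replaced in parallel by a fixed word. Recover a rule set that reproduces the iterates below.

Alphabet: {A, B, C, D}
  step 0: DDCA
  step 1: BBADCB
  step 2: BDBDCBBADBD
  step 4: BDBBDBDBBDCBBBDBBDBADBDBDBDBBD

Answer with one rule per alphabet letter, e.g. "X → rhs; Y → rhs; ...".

  step 1 ⇒ step 2: BBADCB ⇒ BD·BD·CB·B·AD·BD
    A ↦ CB
    B ↦ BD
    C ↦ AD
    D ↦ B

A->CB, B->BD, C->AD, D->B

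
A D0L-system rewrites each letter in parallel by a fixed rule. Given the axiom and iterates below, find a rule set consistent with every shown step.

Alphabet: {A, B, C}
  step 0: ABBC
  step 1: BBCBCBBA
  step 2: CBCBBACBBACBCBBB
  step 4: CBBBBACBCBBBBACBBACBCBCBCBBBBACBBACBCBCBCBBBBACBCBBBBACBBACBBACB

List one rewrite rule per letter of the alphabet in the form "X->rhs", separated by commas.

  step 1 ⇒ step 2: BBCBCBBA ⇒ CB·CB·BA·CB·BA·CB·CB·BB
    A ↦ BB
    B ↦ CB
    C ↦ BA

A->BB, B->CB, C->BA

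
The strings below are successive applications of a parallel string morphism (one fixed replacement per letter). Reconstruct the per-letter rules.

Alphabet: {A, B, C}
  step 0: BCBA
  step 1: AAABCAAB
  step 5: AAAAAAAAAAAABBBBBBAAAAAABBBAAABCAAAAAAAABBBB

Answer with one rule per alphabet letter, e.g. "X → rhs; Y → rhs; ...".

  step 0 ⇒ step 1: BCBA ⇒ AA·ABC·AA·B
    A ↦ B
    B ↦ AA
    C ↦ ABC

A->B, B->AA, C->ABC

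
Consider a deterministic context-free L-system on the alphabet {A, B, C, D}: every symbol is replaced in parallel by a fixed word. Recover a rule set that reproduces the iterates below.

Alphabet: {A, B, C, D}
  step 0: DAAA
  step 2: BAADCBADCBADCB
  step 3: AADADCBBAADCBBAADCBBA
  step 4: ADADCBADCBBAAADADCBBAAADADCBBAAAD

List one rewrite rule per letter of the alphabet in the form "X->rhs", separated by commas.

  step 3 ⇒ step 4: AADADCBBAADCBBAADCBBA ⇒ AD·AD·CB·AD·CB·B·A·A·AD·AD·CB·B·A·A·AD·AD·CB·B·A·A·AD
    A ↦ AD
    B ↦ A
    C ↦ B
    D ↦ CB

A->AD, B->A, C->B, D->CB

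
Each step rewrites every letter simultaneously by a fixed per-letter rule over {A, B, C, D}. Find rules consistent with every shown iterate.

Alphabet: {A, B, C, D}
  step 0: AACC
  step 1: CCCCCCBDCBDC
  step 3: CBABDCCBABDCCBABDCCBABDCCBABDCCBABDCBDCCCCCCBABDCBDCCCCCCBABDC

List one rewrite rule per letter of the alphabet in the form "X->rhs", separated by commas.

A->CCC, B->C, C->BDC, D->BA

  step 0 ⇒ step 1: AACC ⇒ CCC·CCC·BDC·BDC
    A ↦ CCC
    C ↦ BDC
    B ↦ C  (constrained at step 1)
    D ↦ BA  (constrained at step 1)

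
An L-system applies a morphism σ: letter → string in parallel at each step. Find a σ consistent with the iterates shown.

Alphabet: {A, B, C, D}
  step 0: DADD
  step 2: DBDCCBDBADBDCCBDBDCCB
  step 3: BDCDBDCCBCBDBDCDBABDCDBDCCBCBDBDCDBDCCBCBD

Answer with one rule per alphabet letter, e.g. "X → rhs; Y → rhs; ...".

A->BA, B->D, C->CB, D->BDC

  step 2 ⇒ step 3: DBDCCBDBADBDCCBDBDCCB ⇒ BDC·D·BDC·CB·CB·D·BDC·D·BA·BDC·D·BDC·CB·CB·D·BDC·D·BDC·CB·CB·D
    A ↦ BA
    B ↦ D
    C ↦ CB
    D ↦ BDC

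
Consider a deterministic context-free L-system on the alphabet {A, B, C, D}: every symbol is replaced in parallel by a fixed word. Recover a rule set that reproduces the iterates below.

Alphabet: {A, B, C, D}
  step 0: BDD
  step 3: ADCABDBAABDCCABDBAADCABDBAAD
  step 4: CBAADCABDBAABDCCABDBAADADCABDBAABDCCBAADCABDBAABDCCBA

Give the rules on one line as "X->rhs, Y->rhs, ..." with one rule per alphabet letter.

  step 3 ⇒ step 4: ADCABDBAABDCCABDBAADCABDBAAD ⇒ C·BA·AD·C·ABD·BA·ABD·C·C·ABD·BA·AD·AD·C·ABD·BA·ABD·C·C·BA·AD·C·ABD·BA·ABD·C·C·BA
    A ↦ C
    B ↦ ABD
    C ↦ AD
    D ↦ BA

A->C, B->ABD, C->AD, D->BA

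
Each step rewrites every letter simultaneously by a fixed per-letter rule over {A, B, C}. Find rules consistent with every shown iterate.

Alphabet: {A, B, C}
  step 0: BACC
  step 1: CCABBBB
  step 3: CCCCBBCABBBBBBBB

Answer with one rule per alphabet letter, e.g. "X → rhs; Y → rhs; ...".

A->CA, B->C, C->BB

  step 0 ⇒ step 1: BACC ⇒ C·CA·BB·BB
    A ↦ CA
    B ↦ C
    C ↦ BB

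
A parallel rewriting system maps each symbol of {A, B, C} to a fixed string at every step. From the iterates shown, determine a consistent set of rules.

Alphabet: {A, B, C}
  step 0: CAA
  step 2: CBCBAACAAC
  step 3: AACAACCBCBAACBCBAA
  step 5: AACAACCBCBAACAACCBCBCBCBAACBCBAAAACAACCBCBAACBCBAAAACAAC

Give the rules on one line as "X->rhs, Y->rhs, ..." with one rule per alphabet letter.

  step 2 ⇒ step 3: CBCBAACAAC ⇒ AA·C·AA·C·CB·CB·AA·CB·CB·AA
    A ↦ CB
    B ↦ C
    C ↦ AA

A->CB, B->C, C->AA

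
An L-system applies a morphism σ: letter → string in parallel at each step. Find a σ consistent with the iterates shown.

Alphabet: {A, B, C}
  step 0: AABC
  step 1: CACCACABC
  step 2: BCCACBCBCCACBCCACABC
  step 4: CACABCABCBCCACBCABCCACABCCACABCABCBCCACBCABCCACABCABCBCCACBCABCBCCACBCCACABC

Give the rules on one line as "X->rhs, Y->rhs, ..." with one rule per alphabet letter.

  step 1 ⇒ step 2: CACCACABC ⇒ BC·CAC·BC·BC·CAC·BC·CAC·A·BC
    A ↦ CAC
    B ↦ A
    C ↦ BC

A->CAC, B->A, C->BC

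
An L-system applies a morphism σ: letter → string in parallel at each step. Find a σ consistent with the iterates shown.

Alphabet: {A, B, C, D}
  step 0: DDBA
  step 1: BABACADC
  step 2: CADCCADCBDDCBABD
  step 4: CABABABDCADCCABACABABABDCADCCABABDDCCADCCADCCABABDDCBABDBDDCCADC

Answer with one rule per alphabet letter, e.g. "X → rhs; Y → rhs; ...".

A->DC, B->CA, C->BD, D->BA

  step 1 ⇒ step 2: BABACADC ⇒ CA·DC·CA·DC·BD·DC·BA·BD
    A ↦ DC
    B ↦ CA
    C ↦ BD
    D ↦ BA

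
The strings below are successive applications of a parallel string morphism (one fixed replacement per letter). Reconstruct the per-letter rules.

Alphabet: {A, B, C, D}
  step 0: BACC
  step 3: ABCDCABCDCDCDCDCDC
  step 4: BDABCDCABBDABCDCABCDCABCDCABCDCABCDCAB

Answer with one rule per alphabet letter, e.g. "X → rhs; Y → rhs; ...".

A->B, B->D, C->AB, D->CDC

  step 3 ⇒ step 4: ABCDCABCDCDCDCDCDC ⇒ B·D·AB·CDC·AB·B·D·AB·CDC·AB·CDC·AB·CDC·AB·CDC·AB·CDC·AB
    A ↦ B
    B ↦ D
    C ↦ AB
    D ↦ CDC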